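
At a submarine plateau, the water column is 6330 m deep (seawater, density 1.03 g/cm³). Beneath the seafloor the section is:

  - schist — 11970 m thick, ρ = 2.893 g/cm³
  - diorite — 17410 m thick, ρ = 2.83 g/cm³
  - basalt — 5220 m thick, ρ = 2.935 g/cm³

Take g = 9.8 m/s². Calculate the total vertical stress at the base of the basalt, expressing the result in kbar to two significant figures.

10 kbar

seawater: 1030 kg/m³ × 9.8 m/s² × 6330 m = 6.390×10^7 Pa = 0.6390 kbar
schist: 2893 kg/m³ × 9.8 m/s² × 11970 m = 3.394×10^8 Pa = 3.394 kbar
diorite: 2830 kg/m³ × 9.8 m/s² × 17410 m = 4.828×10^8 Pa = 4.828 kbar
basalt: 2935 kg/m³ × 9.8 m/s² × 5220 m = 1.501×10^8 Pa = 1.501 kbar
Total = 0.6390 + 3.394 + 4.828 + 1.501 = 10.363 kbar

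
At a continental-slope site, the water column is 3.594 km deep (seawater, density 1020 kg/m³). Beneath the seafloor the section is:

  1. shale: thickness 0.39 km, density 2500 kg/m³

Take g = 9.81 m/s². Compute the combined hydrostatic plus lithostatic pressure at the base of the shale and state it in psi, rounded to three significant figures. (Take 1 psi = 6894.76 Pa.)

6600 psi

seawater: 1020 kg/m³ × 9.81 m/s² × 3594 m = 3.596×10^7 Pa = 5216 psi
shale: 2500 kg/m³ × 9.81 m/s² × 390 m = 9.565×10^6 Pa = 1387 psi
Total = 5216 + 1387 = 6603.1 psi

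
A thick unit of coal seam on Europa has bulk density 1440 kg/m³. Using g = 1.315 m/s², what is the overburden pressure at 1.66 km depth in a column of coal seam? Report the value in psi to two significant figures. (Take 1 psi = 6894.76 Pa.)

460 psi

coal seam: 1440 kg/m³ × 1.315 m/s² × 1660 m = 3.143×10^6 Pa = 455.9 psi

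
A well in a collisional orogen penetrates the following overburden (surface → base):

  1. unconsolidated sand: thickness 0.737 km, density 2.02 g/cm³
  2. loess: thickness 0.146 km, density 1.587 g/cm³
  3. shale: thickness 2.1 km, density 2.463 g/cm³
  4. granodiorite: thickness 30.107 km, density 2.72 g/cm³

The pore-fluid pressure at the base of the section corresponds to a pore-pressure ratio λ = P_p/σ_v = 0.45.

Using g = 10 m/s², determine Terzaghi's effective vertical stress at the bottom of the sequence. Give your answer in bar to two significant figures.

4900 bar

Overburden (lithostatic) stress σ_v:
unconsolidated sand: 2020 kg/m³ × 10 m/s² × 737 m = 1.489×10^7 Pa = 14.89 MPa
loess: 1587 kg/m³ × 10 m/s² × 146 m = 2.317×10^6 Pa = 2.317 MPa
shale: 2463 kg/m³ × 10 m/s² × 2100 m = 5.172×10^7 Pa = 51.72 MPa
granodiorite: 2720 kg/m³ × 10 m/s² × 30107 m = 8.189×10^8 Pa = 818.9 MPa
Total = 14.89 + 2.317 + 51.72 + 818.9 = 887.84 MPa
Pore pressure P_p = λ·σ_v = 0.45 × 887.8 MPa = 399.5 MPa
Effective stress σ' = σ_v − P_p = 887.8 − 399.5 = 488.31 MPa = 4883.1 bar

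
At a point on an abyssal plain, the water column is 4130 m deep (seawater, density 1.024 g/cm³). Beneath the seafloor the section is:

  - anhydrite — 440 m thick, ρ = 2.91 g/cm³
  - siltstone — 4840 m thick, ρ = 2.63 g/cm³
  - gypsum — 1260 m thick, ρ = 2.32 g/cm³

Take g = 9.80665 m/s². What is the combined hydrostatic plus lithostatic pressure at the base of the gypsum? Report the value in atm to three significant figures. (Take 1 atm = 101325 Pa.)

2050 atm

seawater: 1024 kg/m³ × 9.80665 m/s² × 4130 m = 4.147×10^7 Pa = 409.3 atm
anhydrite: 2910 kg/m³ × 9.80665 m/s² × 440 m = 1.256×10^7 Pa = 123.9 atm
siltstone: 2630 kg/m³ × 9.80665 m/s² × 4840 m = 1.248×10^8 Pa = 1232 atm
gypsum: 2320 kg/m³ × 9.80665 m/s² × 1260 m = 2.867×10^7 Pa = 282.9 atm
Total = 409.3 + 123.9 + 1232 + 282.9 = 2048.1 atm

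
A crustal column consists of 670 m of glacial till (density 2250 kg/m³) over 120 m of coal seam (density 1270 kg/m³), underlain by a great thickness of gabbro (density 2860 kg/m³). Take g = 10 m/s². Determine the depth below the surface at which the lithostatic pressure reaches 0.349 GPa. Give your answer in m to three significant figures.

12400 m

Pressure at base of upper layers: 2250×10×670 + 1270×10×120 = 1.660×10^7 Pa = 0.01660 GPa
Remaining pressure to be supplied by gabbro: 3.490×10^8 − 1.660×10^7 = 3.324×10^8 Pa
Additional depth in gabbro = 3.324×10^8 Pa / (2860 kg/m³ × 10 m/s²) = 11622 m
Total depth = 790 m + 11622 m = 12412 m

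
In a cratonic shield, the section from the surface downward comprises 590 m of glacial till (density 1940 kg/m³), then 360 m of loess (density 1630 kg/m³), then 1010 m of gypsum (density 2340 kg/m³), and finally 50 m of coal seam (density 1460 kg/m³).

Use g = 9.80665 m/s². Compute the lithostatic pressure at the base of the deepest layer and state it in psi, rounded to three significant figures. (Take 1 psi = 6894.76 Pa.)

glacial till: 1940 kg/m³ × 9.80665 m/s² × 590 m = 1.122×10^7 Pa = 1628 psi
loess: 1630 kg/m³ × 9.80665 m/s² × 360 m = 5.755×10^6 Pa = 834.6 psi
gypsum: 2340 kg/m³ × 9.80665 m/s² × 1010 m = 2.318×10^7 Pa = 3362 psi
coal seam: 1460 kg/m³ × 9.80665 m/s² × 50 m = 7.159×10^5 Pa = 103.8 psi
Total = 1628 + 834.6 + 3362 + 103.8 = 5928.0 psi

5930 psi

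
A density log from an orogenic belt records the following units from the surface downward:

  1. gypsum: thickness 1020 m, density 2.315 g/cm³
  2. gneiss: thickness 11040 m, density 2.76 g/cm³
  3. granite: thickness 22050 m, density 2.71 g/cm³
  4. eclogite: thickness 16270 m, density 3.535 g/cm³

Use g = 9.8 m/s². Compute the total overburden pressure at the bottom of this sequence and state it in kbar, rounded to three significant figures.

14.7 kbar

gypsum: 2315 kg/m³ × 9.8 m/s² × 1020 m = 2.314×10^7 Pa = 0.2314 kbar
gneiss: 2760 kg/m³ × 9.8 m/s² × 11040 m = 2.986×10^8 Pa = 2.986 kbar
granite: 2710 kg/m³ × 9.8 m/s² × 22050 m = 5.856×10^8 Pa = 5.856 kbar
eclogite: 3535 kg/m³ × 9.8 m/s² × 16270 m = 5.636×10^8 Pa = 5.636 kbar
Total = 0.2314 + 2.986 + 5.856 + 5.636 = 14.710 kbar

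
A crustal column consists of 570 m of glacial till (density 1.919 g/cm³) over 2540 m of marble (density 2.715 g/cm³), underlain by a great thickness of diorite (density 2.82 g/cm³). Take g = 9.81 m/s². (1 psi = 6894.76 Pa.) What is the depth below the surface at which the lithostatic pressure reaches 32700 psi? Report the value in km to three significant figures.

Pressure at base of upper layers: 1919×9.81×570 + 2715×9.81×2540 = 7.838×10^7 Pa = 11368 psi
Remaining pressure to be supplied by diorite: 2.255×10^8 − 7.838×10^7 = 1.471×10^8 Pa
Additional depth in diorite = 1.471×10^8 Pa / (2820 kg/m³ × 9.81 m/s²) = 5316.5 m
Total depth = 3110 m + 5316.5 m = 8426.5 m
= 8.4265 km

8.43 km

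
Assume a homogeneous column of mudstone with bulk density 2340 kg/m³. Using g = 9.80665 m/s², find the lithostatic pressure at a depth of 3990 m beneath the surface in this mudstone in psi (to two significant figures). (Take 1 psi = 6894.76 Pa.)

13000 psi

mudstone: 2340 kg/m³ × 9.80665 m/s² × 3990 m = 9.156×10^7 Pa = 13280 psi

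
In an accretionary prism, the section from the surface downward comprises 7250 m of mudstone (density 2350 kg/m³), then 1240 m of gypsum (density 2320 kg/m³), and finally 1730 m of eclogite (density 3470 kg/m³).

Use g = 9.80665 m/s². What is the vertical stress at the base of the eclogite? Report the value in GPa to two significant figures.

0.25 GPa

mudstone: 2350 kg/m³ × 9.80665 m/s² × 7250 m = 1.671×10^8 Pa = 0.1671 GPa
gypsum: 2320 kg/m³ × 9.80665 m/s² × 1240 m = 2.821×10^7 Pa = 0.02821 GPa
eclogite: 3470 kg/m³ × 9.80665 m/s² × 1730 m = 5.887×10^7 Pa = 0.05887 GPa
Total = 0.1671 + 0.02821 + 0.05887 = 0.25416 GPa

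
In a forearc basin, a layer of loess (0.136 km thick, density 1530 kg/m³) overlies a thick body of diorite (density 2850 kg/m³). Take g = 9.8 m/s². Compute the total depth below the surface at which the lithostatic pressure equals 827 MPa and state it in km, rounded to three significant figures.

Pressure at base of upper layers: 1530×9.8×136 = 2.039×10^6 Pa = 2.039 MPa
Remaining pressure to be supplied by diorite: 8.270×10^8 − 2.039×10^6 = 8.250×10^8 Pa
Additional depth in diorite = 8.250×10^8 Pa / (2850 kg/m³ × 9.8 m/s²) = 29537 m
Total depth = 136 m + 29537 m = 29673 m
= 29.673 km

29.7 km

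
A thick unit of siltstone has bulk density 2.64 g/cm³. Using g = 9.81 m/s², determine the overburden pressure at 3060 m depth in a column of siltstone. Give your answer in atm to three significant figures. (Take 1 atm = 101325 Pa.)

siltstone: 2640 kg/m³ × 9.81 m/s² × 3060 m = 7.925×10^7 Pa = 782.1 atm

782 atm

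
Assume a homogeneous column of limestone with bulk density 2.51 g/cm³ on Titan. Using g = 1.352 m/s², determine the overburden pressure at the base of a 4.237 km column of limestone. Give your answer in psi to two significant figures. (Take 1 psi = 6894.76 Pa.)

limestone: 2510 kg/m³ × 1.352 m/s² × 4237 m = 1.438×10^7 Pa = 2085 psi

2100 psi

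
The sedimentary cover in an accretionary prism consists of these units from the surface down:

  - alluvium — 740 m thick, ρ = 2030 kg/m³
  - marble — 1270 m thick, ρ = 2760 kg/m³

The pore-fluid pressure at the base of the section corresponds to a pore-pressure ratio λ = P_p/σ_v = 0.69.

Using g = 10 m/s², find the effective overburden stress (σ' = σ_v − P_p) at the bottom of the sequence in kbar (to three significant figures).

Overburden (lithostatic) stress σ_v:
alluvium: 2030 kg/m³ × 10 m/s² × 740 m = 1.502×10^7 Pa = 15.02 MPa
marble: 2760 kg/m³ × 10 m/s² × 1270 m = 3.505×10^7 Pa = 35.05 MPa
Total = 15.02 + 35.05 = 50.074 MPa
Pore pressure P_p = λ·σ_v = 0.69 × 50.07 MPa = 34.55 MPa
Effective stress σ' = σ_v − P_p = 50.07 − 34.55 = 15.523 MPa = 0.15523 kbar

0.155 kbar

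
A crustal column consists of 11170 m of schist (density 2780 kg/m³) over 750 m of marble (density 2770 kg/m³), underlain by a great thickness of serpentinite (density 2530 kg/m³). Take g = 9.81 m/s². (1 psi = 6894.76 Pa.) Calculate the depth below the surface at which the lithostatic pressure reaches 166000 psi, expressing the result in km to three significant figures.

44.9 km

Pressure at base of upper layers: 2780×9.81×11170 + 2770×9.81×750 = 3.250×10^8 Pa = 47138 psi
Remaining pressure to be supplied by serpentinite: 1.145×10^9 − 3.250×10^8 = 8.195×10^8 Pa
Additional depth in serpentinite = 8.195×10^8 Pa / (2530 kg/m³ × 9.81 m/s²) = 33020 m
Total depth = 11920 m + 33020 m = 44940 m
= 44.940 km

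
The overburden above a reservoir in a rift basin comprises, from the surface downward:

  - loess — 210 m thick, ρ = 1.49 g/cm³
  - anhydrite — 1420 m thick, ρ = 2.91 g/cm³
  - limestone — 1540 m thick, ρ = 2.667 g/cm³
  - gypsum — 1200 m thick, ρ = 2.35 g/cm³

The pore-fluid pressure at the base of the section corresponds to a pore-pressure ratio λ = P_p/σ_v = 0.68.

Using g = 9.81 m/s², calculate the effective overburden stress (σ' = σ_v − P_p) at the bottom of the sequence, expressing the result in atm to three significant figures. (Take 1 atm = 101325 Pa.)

352 atm

Overburden (lithostatic) stress σ_v:
loess: 1490 kg/m³ × 9.81 m/s² × 210 m = 3.070×10^6 Pa = 3.070 MPa
anhydrite: 2910 kg/m³ × 9.81 m/s² × 1420 m = 4.054×10^7 Pa = 40.54 MPa
limestone: 2667 kg/m³ × 9.81 m/s² × 1540 m = 4.029×10^7 Pa = 40.29 MPa
gypsum: 2350 kg/m³ × 9.81 m/s² × 1200 m = 2.766×10^7 Pa = 27.66 MPa
Total = 3.070 + 40.54 + 40.29 + 27.66 = 111.56 MPa
Pore pressure P_p = λ·σ_v = 0.68 × 111.6 MPa = 75.86 MPa
Effective stress σ' = σ_v − P_p = 111.6 − 75.86 = 35.700 MPa = 352.33 atm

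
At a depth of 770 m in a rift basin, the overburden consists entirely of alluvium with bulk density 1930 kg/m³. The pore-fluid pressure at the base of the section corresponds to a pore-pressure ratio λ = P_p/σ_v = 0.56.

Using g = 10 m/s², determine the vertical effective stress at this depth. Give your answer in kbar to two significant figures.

0.065 kbar

Overburden (lithostatic) stress σ_v:
alluvium: 1930 kg/m³ × 10 m/s² × 770 m = 1.486×10^7 Pa = 14.86 MPa
Pore pressure P_p = λ·σ_v = 0.56 × 14.86 MPa = 8.322 MPa
Effective stress σ' = σ_v − P_p = 14.86 − 8.322 = 6.5388 MPa = 0.065388 kbar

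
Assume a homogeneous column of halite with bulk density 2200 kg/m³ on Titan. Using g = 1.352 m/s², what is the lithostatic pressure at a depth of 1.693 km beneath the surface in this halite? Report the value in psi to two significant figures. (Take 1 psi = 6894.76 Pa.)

730 psi

halite: 2200 kg/m³ × 1.352 m/s² × 1693 m = 5.036×10^6 Pa = 730.4 psi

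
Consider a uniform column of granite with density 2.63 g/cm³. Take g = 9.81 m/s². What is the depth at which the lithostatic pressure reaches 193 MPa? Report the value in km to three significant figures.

7.48 km

h = P/(ρg) = 193 MPa / (2630 kg/m³ × 9.81 m/s²) = 1.930×10^8 Pa / 25800 Pa/m = 7480.5 m
= 7.4805 km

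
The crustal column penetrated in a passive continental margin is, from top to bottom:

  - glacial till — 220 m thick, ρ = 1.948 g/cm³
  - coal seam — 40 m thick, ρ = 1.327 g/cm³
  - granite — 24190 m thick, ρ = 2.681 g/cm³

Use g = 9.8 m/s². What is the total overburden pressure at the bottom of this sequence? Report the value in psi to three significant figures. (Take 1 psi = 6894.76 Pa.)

glacial till: 1948 kg/m³ × 9.8 m/s² × 220 m = 4.200×10^6 Pa = 609.1 psi
coal seam: 1327 kg/m³ × 9.8 m/s² × 40 m = 5.202×10^5 Pa = 75.45 psi
granite: 2681 kg/m³ × 9.8 m/s² × 24190 m = 6.356×10^8 Pa = 92181 psi
Total = 609.1 + 75.45 + 92181 = 92865 psi

92900 psi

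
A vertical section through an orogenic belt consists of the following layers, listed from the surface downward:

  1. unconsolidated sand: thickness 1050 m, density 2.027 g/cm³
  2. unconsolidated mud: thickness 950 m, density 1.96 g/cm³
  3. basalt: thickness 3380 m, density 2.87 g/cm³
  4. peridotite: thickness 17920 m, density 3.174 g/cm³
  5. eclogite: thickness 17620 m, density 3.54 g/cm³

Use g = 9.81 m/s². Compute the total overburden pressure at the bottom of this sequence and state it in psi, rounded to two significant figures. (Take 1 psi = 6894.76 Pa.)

unconsolidated sand: 2027 kg/m³ × 9.81 m/s² × 1050 m = 2.088×10^7 Pa = 3028 psi
unconsolidated mud: 1960 kg/m³ × 9.81 m/s² × 950 m = 1.827×10^7 Pa = 2649 psi
basalt: 2870 kg/m³ × 9.81 m/s² × 3380 m = 9.516×10^7 Pa = 13802 psi
peridotite: 3174 kg/m³ × 9.81 m/s² × 17920 m = 5.580×10^8 Pa = 80927 psi
eclogite: 3540 kg/m³ × 9.81 m/s² × 17620 m = 6.119×10^8 Pa = 88748 psi
Total = 3028 + 2649 + 13802 + 80927 + 88748 = 1.8916×10^5 psi

190000 psi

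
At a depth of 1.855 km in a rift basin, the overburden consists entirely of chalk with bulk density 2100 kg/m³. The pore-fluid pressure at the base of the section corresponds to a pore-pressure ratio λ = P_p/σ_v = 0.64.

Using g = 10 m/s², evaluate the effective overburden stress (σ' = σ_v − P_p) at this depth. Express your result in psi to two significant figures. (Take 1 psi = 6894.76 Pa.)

Overburden (lithostatic) stress σ_v:
chalk: 2100 kg/m³ × 10 m/s² × 1855 m = 3.896×10^7 Pa = 38.95 MPa
Pore pressure P_p = λ·σ_v = 0.64 × 38.95 MPa = 24.93 MPa
Effective stress σ' = σ_v − P_p = 38.95 − 24.93 = 14.024 MPa = 2034.0 psi

2000 psi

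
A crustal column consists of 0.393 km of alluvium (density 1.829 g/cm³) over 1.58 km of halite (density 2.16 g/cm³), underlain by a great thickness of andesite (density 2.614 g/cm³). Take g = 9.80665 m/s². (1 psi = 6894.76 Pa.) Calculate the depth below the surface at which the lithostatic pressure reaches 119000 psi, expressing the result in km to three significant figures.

32.4 km

Pressure at base of upper layers: 1829×9.80665×393 + 2160×9.80665×1580 = 4.052×10^7 Pa = 5877 psi
Remaining pressure to be supplied by andesite: 8.205×10^8 − 4.052×10^7 = 7.800×10^8 Pa
Additional depth in andesite = 7.800×10^8 Pa / (2614 kg/m³ × 9.80665 m/s²) = 30426 m
Total depth = 1973 m + 30426 m = 32399 m
= 32.399 km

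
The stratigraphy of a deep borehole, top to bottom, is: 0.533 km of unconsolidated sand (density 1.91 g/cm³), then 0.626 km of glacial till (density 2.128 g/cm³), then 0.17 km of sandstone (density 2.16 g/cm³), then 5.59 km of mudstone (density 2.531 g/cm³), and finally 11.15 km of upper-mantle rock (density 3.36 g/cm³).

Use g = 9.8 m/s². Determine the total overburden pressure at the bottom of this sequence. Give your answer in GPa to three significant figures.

0.532 GPa

unconsolidated sand: 1910 kg/m³ × 9.8 m/s² × 533 m = 9.977×10^6 Pa = 9.977×10^-3 GPa
glacial till: 2128 kg/m³ × 9.8 m/s² × 626 m = 1.305×10^7 Pa = 0.01305 GPa
sandstone: 2160 kg/m³ × 9.8 m/s² × 170 m = 3.599×10^6 Pa = 3.599×10^-3 GPa
mudstone: 2531 kg/m³ × 9.8 m/s² × 5590 m = 1.387×10^8 Pa = 0.1387 GPa
upper-mantle rock: 3360 kg/m³ × 9.8 m/s² × 11150 m = 3.671×10^8 Pa = 0.3671 GPa
Total = 9.977×10^-3 + 0.01305 + 3.599×10^-3 + 0.1387 + 0.3671 = 0.53243 GPa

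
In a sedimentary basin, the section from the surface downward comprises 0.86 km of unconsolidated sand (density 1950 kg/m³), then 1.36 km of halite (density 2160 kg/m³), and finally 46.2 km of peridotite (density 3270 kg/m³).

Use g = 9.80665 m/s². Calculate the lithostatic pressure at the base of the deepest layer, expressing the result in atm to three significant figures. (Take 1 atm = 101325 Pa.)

15100 atm

unconsolidated sand: 1950 kg/m³ × 9.80665 m/s² × 860 m = 1.645×10^7 Pa = 162.3 atm
halite: 2160 kg/m³ × 9.80665 m/s² × 1360 m = 2.881×10^7 Pa = 284.3 atm
peridotite: 3270 kg/m³ × 9.80665 m/s² × 46200 m = 1.482×10^9 Pa = 14622 atm
Total = 162.3 + 284.3 + 14622 = 15068 atm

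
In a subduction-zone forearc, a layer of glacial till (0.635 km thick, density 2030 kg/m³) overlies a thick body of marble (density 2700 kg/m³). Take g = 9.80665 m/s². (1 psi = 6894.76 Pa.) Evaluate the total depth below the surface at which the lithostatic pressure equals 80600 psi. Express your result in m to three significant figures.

Pressure at base of upper layers: 2030×9.80665×635 = 1.264×10^7 Pa = 1833 psi
Remaining pressure to be supplied by marble: 5.557×10^8 − 1.264×10^7 = 5.431×10^8 Pa
Additional depth in marble = 5.431×10^8 Pa / (2700 kg/m³ × 9.80665 m/s²) = 20511 m
Total depth = 635 m + 20511 m = 21146 m

21100 m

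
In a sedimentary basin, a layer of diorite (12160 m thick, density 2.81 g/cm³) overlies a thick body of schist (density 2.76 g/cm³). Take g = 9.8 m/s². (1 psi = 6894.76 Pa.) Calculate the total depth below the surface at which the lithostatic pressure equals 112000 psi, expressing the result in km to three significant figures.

28.3 km

Pressure at base of upper layers: 2810×9.8×12160 = 3.349×10^8 Pa = 48568 psi
Remaining pressure to be supplied by schist: 7.722×10^8 − 3.349×10^8 = 4.374×10^8 Pa
Additional depth in schist = 4.374×10^8 Pa / (2760 kg/m³ × 9.8 m/s²) = 16169 m
Total depth = 12160 m + 16169 m = 28329 m
= 28.329 km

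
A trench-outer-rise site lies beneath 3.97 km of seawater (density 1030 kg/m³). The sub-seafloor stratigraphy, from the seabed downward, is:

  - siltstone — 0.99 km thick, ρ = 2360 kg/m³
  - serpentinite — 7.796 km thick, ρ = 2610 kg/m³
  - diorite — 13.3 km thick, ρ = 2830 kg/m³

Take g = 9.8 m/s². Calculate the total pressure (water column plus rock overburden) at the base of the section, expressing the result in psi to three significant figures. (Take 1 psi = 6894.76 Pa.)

seawater: 1030 kg/m³ × 9.8 m/s² × 3970 m = 4.007×10^7 Pa = 5812 psi
siltstone: 2360 kg/m³ × 9.8 m/s² × 990 m = 2.290×10^7 Pa = 3321 psi
serpentinite: 2610 kg/m³ × 9.8 m/s² × 7796 m = 1.994×10^8 Pa = 28921 psi
diorite: 2830 kg/m³ × 9.8 m/s² × 13300 m = 3.689×10^8 Pa = 53499 psi
Total = 5812 + 3321 + 28921 + 53499 = 91553 psi

91600 psi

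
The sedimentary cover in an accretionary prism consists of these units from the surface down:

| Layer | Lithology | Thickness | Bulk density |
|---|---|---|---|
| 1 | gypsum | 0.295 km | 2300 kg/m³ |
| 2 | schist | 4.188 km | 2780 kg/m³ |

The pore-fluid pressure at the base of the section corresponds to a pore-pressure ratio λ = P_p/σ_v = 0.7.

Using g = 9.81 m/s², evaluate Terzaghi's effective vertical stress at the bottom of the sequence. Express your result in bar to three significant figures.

Overburden (lithostatic) stress σ_v:
gypsum: 2300 kg/m³ × 9.81 m/s² × 295 m = 6.656×10^6 Pa = 6.656 MPa
schist: 2780 kg/m³ × 9.81 m/s² × 4188 m = 1.142×10^8 Pa = 114.2 MPa
Total = 6.656 + 114.2 = 120.87 MPa
Pore pressure P_p = λ·σ_v = 0.7 × 120.9 MPa = 84.61 MPa
Effective stress σ' = σ_v − P_p = 120.9 − 84.61 = 36.261 MPa = 362.61 bar

363 bar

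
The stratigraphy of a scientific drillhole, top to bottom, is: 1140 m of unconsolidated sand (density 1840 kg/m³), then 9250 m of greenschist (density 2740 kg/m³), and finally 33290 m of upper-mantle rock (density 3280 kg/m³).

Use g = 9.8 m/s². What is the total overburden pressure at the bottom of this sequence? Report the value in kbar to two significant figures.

unconsolidated sand: 1840 kg/m³ × 9.8 m/s² × 1140 m = 2.056×10^7 Pa = 0.2056 kbar
greenschist: 2740 kg/m³ × 9.8 m/s² × 9250 m = 2.484×10^8 Pa = 2.484 kbar
upper-mantle rock: 3280 kg/m³ × 9.8 m/s² × 33290 m = 1.070×10^9 Pa = 10.70 kbar
Total = 0.2056 + 2.484 + 10.70 = 13.390 kbar

13 kbar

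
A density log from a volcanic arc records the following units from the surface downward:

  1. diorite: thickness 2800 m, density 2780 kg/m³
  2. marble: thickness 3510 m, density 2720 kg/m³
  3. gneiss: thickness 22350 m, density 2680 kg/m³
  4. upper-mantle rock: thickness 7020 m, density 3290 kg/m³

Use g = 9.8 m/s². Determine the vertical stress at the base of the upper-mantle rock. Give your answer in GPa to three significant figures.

0.983 GPa

diorite: 2780 kg/m³ × 9.8 m/s² × 2800 m = 7.628×10^7 Pa = 0.07628 GPa
marble: 2720 kg/m³ × 9.8 m/s² × 3510 m = 9.356×10^7 Pa = 0.09356 GPa
gneiss: 2680 kg/m³ × 9.8 m/s² × 22350 m = 5.870×10^8 Pa = 0.5870 GPa
upper-mantle rock: 3290 kg/m³ × 9.8 m/s² × 7020 m = 2.263×10^8 Pa = 0.2263 GPa
Total = 0.07628 + 0.09356 + 0.5870 + 0.2263 = 0.98319 GPa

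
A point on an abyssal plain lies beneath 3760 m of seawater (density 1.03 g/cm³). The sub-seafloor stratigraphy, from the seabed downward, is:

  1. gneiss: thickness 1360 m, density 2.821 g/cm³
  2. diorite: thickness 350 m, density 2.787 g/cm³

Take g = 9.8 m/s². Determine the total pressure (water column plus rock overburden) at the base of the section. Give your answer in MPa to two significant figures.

85 MPa

seawater: 1030 kg/m³ × 9.8 m/s² × 3760 m = 3.795×10^7 Pa = 37.95 MPa
gneiss: 2821 kg/m³ × 9.8 m/s² × 1360 m = 3.760×10^7 Pa = 37.60 MPa
diorite: 2787 kg/m³ × 9.8 m/s² × 350 m = 9.559×10^6 Pa = 9.559 MPa
Total = 37.95 + 37.60 + 9.559 = 85.111 MPa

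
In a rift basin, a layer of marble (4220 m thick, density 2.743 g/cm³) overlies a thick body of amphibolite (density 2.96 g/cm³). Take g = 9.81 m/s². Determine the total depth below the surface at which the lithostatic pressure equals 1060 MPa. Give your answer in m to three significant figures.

Pressure at base of upper layers: 2743×9.81×4220 = 1.136×10^8 Pa = 113.6 MPa
Remaining pressure to be supplied by amphibolite: 1.060×10^9 − 1.136×10^8 = 9.464×10^8 Pa
Additional depth in amphibolite = 9.464×10^8 Pa / (2960 kg/m³ × 9.81 m/s²) = 32594 m
Total depth = 4220 m + 32594 m = 36814 m

36800 m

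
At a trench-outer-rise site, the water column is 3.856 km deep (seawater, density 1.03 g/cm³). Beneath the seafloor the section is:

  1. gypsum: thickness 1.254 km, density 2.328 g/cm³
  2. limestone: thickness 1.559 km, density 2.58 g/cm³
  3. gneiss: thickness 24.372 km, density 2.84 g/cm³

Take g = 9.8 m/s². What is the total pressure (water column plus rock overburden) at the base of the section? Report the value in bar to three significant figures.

seawater: 1030 kg/m³ × 9.8 m/s² × 3856 m = 3.892×10^7 Pa = 389.2 bar
gypsum: 2328 kg/m³ × 9.8 m/s² × 1254 m = 2.861×10^7 Pa = 286.1 bar
limestone: 2580 kg/m³ × 9.8 m/s² × 1559 m = 3.942×10^7 Pa = 394.2 bar
gneiss: 2840 kg/m³ × 9.8 m/s² × 24372 m = 6.783×10^8 Pa = 6783 bar
Total = 389.2 + 286.1 + 394.2 + 6783 = 7852.7 bar

7850 bar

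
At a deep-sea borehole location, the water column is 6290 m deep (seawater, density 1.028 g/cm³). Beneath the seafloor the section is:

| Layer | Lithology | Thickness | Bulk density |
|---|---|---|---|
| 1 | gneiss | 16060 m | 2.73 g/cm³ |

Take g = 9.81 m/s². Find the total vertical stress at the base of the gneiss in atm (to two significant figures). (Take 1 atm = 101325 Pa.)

4900 atm

seawater: 1028 kg/m³ × 9.81 m/s² × 6290 m = 6.343×10^7 Pa = 626.0 atm
gneiss: 2730 kg/m³ × 9.81 m/s² × 16060 m = 4.301×10^8 Pa = 4245 atm
Total = 626.0 + 4245 = 4870.9 atm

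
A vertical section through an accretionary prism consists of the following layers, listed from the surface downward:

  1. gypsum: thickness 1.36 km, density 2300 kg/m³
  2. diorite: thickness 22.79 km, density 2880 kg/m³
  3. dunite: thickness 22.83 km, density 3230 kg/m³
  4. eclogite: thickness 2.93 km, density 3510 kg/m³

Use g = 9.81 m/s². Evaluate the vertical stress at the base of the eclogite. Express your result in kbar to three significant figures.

gypsum: 2300 kg/m³ × 9.81 m/s² × 1360 m = 3.069×10^7 Pa = 0.3069 kbar
diorite: 2880 kg/m³ × 9.81 m/s² × 22790 m = 6.439×10^8 Pa = 6.439 kbar
dunite: 3230 kg/m³ × 9.81 m/s² × 22830 m = 7.234×10^8 Pa = 7.234 kbar
eclogite: 3510 kg/m³ × 9.81 m/s² × 2930 m = 1.009×10^8 Pa = 1.009 kbar
Total = 0.3069 + 6.439 + 7.234 + 1.009 = 14.989 kbar

15.0 kbar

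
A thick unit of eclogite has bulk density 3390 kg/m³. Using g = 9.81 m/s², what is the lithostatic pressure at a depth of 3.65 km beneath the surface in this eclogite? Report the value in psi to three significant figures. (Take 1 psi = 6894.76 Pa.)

eclogite: 3390 kg/m³ × 9.81 m/s² × 3650 m = 1.214×10^8 Pa = 17605 psi

17600 psi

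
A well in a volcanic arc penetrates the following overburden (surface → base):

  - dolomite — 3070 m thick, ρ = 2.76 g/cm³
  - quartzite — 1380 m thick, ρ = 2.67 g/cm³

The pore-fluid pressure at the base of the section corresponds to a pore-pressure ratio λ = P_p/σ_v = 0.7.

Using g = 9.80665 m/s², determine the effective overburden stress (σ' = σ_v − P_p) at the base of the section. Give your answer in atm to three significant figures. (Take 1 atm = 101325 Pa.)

353 atm

Overburden (lithostatic) stress σ_v:
dolomite: 2760 kg/m³ × 9.80665 m/s² × 3070 m = 8.309×10^7 Pa = 83.09 MPa
quartzite: 2670 kg/m³ × 9.80665 m/s² × 1380 m = 3.613×10^7 Pa = 36.13 MPa
Total = 83.09 + 36.13 = 119.23 MPa
Pore pressure P_p = λ·σ_v = 0.7 × 119.2 MPa = 83.46 MPa
Effective stress σ' = σ_v − P_p = 119.2 − 83.46 = 35.768 MPa = 353.00 atm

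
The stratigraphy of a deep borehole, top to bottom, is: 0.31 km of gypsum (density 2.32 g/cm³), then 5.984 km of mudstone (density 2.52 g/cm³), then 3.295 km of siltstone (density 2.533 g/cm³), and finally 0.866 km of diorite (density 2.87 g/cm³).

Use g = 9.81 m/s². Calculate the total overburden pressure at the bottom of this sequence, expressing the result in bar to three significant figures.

gypsum: 2320 kg/m³ × 9.81 m/s² × 310 m = 7.055×10^6 Pa = 70.55 bar
mudstone: 2520 kg/m³ × 9.81 m/s² × 5984 m = 1.479×10^8 Pa = 1479 bar
siltstone: 2533 kg/m³ × 9.81 m/s² × 3295 m = 8.188×10^7 Pa = 818.8 bar
diorite: 2870 kg/m³ × 9.81 m/s² × 866 m = 2.438×10^7 Pa = 243.8 bar
Total = 70.55 + 1479 + 818.8 + 243.8 = 2612.5 bar

2610 bar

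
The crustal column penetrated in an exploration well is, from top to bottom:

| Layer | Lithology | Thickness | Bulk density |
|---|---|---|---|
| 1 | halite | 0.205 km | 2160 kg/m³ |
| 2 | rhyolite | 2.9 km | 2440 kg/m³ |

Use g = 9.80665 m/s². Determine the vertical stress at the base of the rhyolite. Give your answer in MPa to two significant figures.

halite: 2160 kg/m³ × 9.80665 m/s² × 205 m = 4.342×10^6 Pa = 4.342 MPa
rhyolite: 2440 kg/m³ × 9.80665 m/s² × 2900 m = 6.939×10^7 Pa = 69.39 MPa
Total = 4.342 + 69.39 = 73.734 MPa

74 MPa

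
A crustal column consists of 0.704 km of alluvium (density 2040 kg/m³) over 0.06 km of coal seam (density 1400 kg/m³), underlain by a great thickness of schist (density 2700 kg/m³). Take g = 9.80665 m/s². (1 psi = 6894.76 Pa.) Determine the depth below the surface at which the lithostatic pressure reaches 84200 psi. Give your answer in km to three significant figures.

Pressure at base of upper layers: 2040×9.80665×704 + 1400×9.80665×60 = 1.491×10^7 Pa = 2162 psi
Remaining pressure to be supplied by schist: 5.805×10^8 − 1.491×10^7 = 5.656×10^8 Pa
Additional depth in schist = 5.656×10^8 Pa / (2700 kg/m³ × 9.80665 m/s²) = 21362 m
Total depth = 764 m + 21362 m = 22126 m
= 22.126 km

22.1 km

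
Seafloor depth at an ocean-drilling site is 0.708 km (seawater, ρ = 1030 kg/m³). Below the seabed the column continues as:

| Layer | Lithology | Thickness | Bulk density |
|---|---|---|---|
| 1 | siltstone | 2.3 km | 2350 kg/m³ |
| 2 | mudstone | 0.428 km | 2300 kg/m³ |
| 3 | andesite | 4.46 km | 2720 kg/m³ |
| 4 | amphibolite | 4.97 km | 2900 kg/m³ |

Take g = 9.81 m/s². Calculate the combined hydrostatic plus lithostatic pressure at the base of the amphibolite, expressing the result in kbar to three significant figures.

seawater: 1030 kg/m³ × 9.81 m/s² × 708 m = 7.154×10^6 Pa = 0.07154 kbar
siltstone: 2350 kg/m³ × 9.81 m/s² × 2300 m = 5.302×10^7 Pa = 0.5302 kbar
mudstone: 2300 kg/m³ × 9.81 m/s² × 428 m = 9.657×10^6 Pa = 0.09657 kbar
andesite: 2720 kg/m³ × 9.81 m/s² × 4460 m = 1.190×10^8 Pa = 1.190 kbar
amphibolite: 2900 kg/m³ × 9.81 m/s² × 4970 m = 1.414×10^8 Pa = 1.414 kbar
Total = 0.07154 + 0.5302 + 0.09657 + 1.190 + 1.414 = 3.3023 kbar

3.30 kbar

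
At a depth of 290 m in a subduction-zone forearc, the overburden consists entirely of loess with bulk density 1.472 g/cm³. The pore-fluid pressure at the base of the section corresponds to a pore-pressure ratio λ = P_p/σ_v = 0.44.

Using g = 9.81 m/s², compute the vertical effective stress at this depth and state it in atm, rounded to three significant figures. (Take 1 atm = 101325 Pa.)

23.1 atm

Overburden (lithostatic) stress σ_v:
loess: 1472 kg/m³ × 9.81 m/s² × 290 m = 4.188×10^6 Pa = 4.188 MPa
Pore pressure P_p = λ·σ_v = 0.44 × 4.188 MPa = 1.843 MPa
Effective stress σ' = σ_v − P_p = 4.188 − 1.843 = 2.3451 MPa = 23.144 atm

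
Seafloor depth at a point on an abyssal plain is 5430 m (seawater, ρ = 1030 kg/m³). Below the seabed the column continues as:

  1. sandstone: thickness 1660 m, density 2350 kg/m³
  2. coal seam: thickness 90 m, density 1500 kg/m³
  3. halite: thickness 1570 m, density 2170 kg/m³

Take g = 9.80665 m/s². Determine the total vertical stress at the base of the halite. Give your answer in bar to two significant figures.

1300 bar

seawater: 1030 kg/m³ × 9.80665 m/s² × 5430 m = 5.485×10^7 Pa = 548.5 bar
sandstone: 2350 kg/m³ × 9.80665 m/s² × 1660 m = 3.826×10^7 Pa = 382.6 bar
coal seam: 1500 kg/m³ × 9.80665 m/s² × 90 m = 1.324×10^6 Pa = 13.24 bar
halite: 2170 kg/m³ × 9.80665 m/s² × 1570 m = 3.341×10^7 Pa = 334.1 bar
Total = 548.5 + 382.6 + 13.24 + 334.1 = 1278.4 bar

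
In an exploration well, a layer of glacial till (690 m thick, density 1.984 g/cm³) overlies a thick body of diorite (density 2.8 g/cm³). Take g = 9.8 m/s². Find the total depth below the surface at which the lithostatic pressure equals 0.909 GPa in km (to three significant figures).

33.3 km

Pressure at base of upper layers: 1984×9.8×690 = 1.342×10^7 Pa = 0.01342 GPa
Remaining pressure to be supplied by diorite: 9.090×10^8 − 1.342×10^7 = 8.956×10^8 Pa
Additional depth in diorite = 8.956×10^8 Pa / (2800 kg/m³ × 9.8 m/s²) = 32638 m
Total depth = 690 m + 32638 m = 33328 m
= 33.328 km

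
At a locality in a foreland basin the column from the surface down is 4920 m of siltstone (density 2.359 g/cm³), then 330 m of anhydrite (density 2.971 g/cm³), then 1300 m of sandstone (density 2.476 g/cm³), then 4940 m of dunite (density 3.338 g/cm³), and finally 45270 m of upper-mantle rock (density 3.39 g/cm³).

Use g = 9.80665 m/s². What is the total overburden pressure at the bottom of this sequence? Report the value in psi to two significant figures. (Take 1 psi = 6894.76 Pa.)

siltstone: 2359 kg/m³ × 9.80665 m/s² × 4920 m = 1.138×10^8 Pa = 16508 psi
anhydrite: 2971 kg/m³ × 9.80665 m/s² × 330 m = 9.615×10^6 Pa = 1394 psi
sandstone: 2476 kg/m³ × 9.80665 m/s² × 1300 m = 3.157×10^7 Pa = 4578 psi
dunite: 3338 kg/m³ × 9.80665 m/s² × 4940 m = 1.617×10^8 Pa = 23454 psi
upper-mantle rock: 3390 kg/m³ × 9.80665 m/s² × 45270 m = 1.505×10^9 Pa = 2.183×10^5 psi
Total = 16508 + 1394 + 4578 + 23454 + 2.183×10^5 = 2.6421×10^5 psi

260000 psi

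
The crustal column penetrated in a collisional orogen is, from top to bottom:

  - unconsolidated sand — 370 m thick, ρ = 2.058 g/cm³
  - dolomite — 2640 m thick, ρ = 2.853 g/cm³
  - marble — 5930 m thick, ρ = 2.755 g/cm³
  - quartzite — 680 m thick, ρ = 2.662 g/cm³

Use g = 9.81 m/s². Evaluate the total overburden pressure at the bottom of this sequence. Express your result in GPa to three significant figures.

0.259 GPa

unconsolidated sand: 2058 kg/m³ × 9.81 m/s² × 370 m = 7.470×10^6 Pa = 7.470×10^-3 GPa
dolomite: 2853 kg/m³ × 9.81 m/s² × 2640 m = 7.389×10^7 Pa = 0.07389 GPa
marble: 2755 kg/m³ × 9.81 m/s² × 5930 m = 1.603×10^8 Pa = 0.1603 GPa
quartzite: 2662 kg/m³ × 9.81 m/s² × 680 m = 1.776×10^7 Pa = 0.01776 GPa
Total = 7.470×10^-3 + 0.07389 + 0.1603 + 0.01776 = 0.25938 GPa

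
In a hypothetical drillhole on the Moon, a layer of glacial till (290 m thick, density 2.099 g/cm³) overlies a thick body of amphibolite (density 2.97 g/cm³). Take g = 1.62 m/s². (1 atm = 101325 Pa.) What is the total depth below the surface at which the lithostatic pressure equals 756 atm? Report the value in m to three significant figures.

16000 m

Pressure at base of upper layers: 2099×1.62×290 = 9.861×10^5 Pa = 9.732 atm
Remaining pressure to be supplied by amphibolite: 7.660×10^7 − 9.861×10^5 = 7.562×10^7 Pa
Additional depth in amphibolite = 7.562×10^7 Pa / (2970 kg/m³ × 1.62 m/s²) = 15716 m
Total depth = 290 m + 15716 m = 16006 m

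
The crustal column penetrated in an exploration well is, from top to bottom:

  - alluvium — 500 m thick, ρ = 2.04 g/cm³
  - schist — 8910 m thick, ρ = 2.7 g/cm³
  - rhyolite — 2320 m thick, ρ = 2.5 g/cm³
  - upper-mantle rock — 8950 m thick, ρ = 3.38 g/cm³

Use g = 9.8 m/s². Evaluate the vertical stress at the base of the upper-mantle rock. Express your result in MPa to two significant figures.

600 MPa

alluvium: 2040 kg/m³ × 9.8 m/s² × 500 m = 9.996×10^6 Pa = 9.996 MPa
schist: 2700 kg/m³ × 9.8 m/s² × 8910 m = 2.358×10^8 Pa = 235.8 MPa
rhyolite: 2500 kg/m³ × 9.8 m/s² × 2320 m = 5.684×10^7 Pa = 56.84 MPa
upper-mantle rock: 3380 kg/m³ × 9.8 m/s² × 8950 m = 2.965×10^8 Pa = 296.5 MPa
Total = 9.996 + 235.8 + 56.84 + 296.5 = 599.05 MPa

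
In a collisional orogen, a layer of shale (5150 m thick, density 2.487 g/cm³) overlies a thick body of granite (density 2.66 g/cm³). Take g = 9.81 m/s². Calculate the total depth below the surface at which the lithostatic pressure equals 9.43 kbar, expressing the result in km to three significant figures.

Pressure at base of upper layers: 2487×9.81×5150 = 1.256×10^8 Pa = 1.256 kbar
Remaining pressure to be supplied by granite: 9.430×10^8 − 1.256×10^8 = 8.174×10^8 Pa
Additional depth in granite = 8.174×10^8 Pa / (2660 kg/m³ × 9.81 m/s²) = 31323 m
Total depth = 5150 m + 31323 m = 36473 m
= 36.473 km

36.5 km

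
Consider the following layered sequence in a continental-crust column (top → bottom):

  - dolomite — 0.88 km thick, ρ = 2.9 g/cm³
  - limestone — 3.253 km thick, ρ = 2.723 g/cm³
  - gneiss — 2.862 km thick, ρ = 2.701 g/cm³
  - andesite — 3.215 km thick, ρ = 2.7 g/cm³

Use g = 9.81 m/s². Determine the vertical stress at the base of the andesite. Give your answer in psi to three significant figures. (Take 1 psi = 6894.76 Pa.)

39600 psi

dolomite: 2900 kg/m³ × 9.81 m/s² × 880 m = 2.504×10^7 Pa = 3631 psi
limestone: 2723 kg/m³ × 9.81 m/s² × 3253 m = 8.690×10^7 Pa = 12603 psi
gneiss: 2701 kg/m³ × 9.81 m/s² × 2862 m = 7.583×10^7 Pa = 10999 psi
andesite: 2700 kg/m³ × 9.81 m/s² × 3215 m = 8.516×10^7 Pa = 12351 psi
Total = 3631 + 12603 + 10999 + 12351 = 39584 psi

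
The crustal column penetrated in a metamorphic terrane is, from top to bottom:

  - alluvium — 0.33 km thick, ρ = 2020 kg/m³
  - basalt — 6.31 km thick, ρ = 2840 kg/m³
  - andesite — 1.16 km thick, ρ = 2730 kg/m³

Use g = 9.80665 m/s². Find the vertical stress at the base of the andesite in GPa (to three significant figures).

0.213 GPa

alluvium: 2020 kg/m³ × 9.80665 m/s² × 330 m = 6.537×10^6 Pa = 6.537×10^-3 GPa
basalt: 2840 kg/m³ × 9.80665 m/s² × 6310 m = 1.757×10^8 Pa = 0.1757 GPa
andesite: 2730 kg/m³ × 9.80665 m/s² × 1160 m = 3.106×10^7 Pa = 0.03106 GPa
Total = 6.537×10^-3 + 0.1757 + 0.03106 = 0.21333 GPa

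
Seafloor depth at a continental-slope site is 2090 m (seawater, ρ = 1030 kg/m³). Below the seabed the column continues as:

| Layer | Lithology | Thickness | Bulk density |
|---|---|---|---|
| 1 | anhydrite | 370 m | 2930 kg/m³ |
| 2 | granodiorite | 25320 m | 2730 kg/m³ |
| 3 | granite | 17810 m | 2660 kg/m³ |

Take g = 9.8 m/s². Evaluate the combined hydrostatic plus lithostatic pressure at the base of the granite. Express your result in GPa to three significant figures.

1.17 GPa

seawater: 1030 kg/m³ × 9.8 m/s² × 2090 m = 2.110×10^7 Pa = 0.02110 GPa
anhydrite: 2930 kg/m³ × 9.8 m/s² × 370 m = 1.062×10^7 Pa = 0.01062 GPa
granodiorite: 2730 kg/m³ × 9.8 m/s² × 25320 m = 6.774×10^8 Pa = 0.6774 GPa
granite: 2660 kg/m³ × 9.8 m/s² × 17810 m = 4.643×10^8 Pa = 0.4643 GPa
Total = 0.02110 + 0.01062 + 0.6774 + 0.4643 = 1.1734 GPa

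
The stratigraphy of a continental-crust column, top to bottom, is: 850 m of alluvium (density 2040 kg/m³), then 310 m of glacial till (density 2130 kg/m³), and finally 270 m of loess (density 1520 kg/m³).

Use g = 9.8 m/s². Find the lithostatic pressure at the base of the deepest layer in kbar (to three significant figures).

alluvium: 2040 kg/m³ × 9.8 m/s² × 850 m = 1.699×10^7 Pa = 0.1699 kbar
glacial till: 2130 kg/m³ × 9.8 m/s² × 310 m = 6.471×10^6 Pa = 0.06471 kbar
loess: 1520 kg/m³ × 9.8 m/s² × 270 m = 4.022×10^6 Pa = 0.04022 kbar
Total = 0.1699 + 0.06471 + 0.04022 = 0.27486 kbar

0.275 kbar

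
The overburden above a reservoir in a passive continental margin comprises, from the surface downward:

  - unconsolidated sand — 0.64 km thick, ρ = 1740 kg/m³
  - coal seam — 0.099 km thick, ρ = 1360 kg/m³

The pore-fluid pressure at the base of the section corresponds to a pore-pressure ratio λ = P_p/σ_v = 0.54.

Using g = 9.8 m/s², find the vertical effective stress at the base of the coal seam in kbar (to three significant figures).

Overburden (lithostatic) stress σ_v:
unconsolidated sand: 1740 kg/m³ × 9.8 m/s² × 640 m = 1.091×10^7 Pa = 10.91 MPa
coal seam: 1360 kg/m³ × 9.8 m/s² × 99 m = 1.319×10^6 Pa = 1.319 MPa
Total = 10.91 + 1.319 = 12.233 MPa
Pore pressure P_p = λ·σ_v = 0.54 × 12.23 MPa = 6.606 MPa
Effective stress σ' = σ_v − P_p = 12.23 − 6.606 = 5.6271 MPa = 0.056271 kbar

0.0563 kbar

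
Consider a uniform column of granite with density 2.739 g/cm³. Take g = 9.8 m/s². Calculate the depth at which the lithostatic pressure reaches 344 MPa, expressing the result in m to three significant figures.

12800 m

h = P/(ρg) = 344 MPa / (2739 kg/m³ × 9.8 m/s²) = 3.440×10^8 Pa / 26842 Pa/m = 12816 m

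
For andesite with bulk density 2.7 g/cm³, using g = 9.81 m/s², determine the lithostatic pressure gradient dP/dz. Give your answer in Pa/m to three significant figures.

26500 Pa/m

dP/dz = ρg = 2700 kg/m³ × 9.81 m/s² = 26487 Pa/m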